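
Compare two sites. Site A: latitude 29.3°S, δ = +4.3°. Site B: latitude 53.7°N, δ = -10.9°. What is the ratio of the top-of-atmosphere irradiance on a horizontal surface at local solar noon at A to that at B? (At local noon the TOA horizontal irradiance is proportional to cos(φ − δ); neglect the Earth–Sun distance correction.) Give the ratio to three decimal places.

A: cos θ_z = cos(-29.3° − (4.3°)) = 0.8329.
B: cos θ_z = cos(53.7° − (-10.9°)) = 0.4289.
Ratio A/B = 0.8329 / 0.4289 = 1.9419.

1.942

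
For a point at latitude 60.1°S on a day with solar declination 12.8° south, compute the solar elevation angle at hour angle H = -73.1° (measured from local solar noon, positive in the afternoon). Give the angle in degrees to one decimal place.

19.5°

cos θ_z = sin(-60.1°) sin(-12.8°) + cos(-60.1°) cos(-12.8°) cos(-73.10°) = 0.1921 + 0.1413 = 0.3334.
θ_z = arccos(0.3334) = 70.52°, so the elevation is 90° − 70.52° = 19.48°.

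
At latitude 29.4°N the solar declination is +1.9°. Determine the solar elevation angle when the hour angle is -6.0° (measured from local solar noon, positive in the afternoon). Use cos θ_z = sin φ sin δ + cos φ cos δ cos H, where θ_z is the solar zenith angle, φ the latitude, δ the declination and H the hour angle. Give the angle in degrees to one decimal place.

61.9°

cos θ_z = sin φ sin δ + cos φ cos δ cos H = (0.4909)(0.0332) + (0.8712)(0.9995)(0.9945) = 0.8823.
θ_z = arccos(0.8823) = 28.08°, so the elevation is 90° − 28.08° = 61.92°.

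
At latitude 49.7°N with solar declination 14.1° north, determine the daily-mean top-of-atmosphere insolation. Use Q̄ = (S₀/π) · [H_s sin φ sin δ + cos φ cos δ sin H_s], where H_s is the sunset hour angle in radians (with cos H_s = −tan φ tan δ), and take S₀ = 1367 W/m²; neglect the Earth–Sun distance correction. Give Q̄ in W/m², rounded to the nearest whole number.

−tan φ tan δ = −(1.1792)(0.2512) = -0.2962; H_s = arccos(-0.2962) = 107.23°. In radians, H_s = 1.8715.
H_s sin φ sin δ = 1.8715 × 0.7627 × 0.2436 = 0.3477.
cos φ cos δ sin H_s = 0.6468 × 0.9699 × 0.9551 = 0.5992.
Q̄ = (1367/π) × (0.3477 + 0.5992) = 435.13 × 0.9469 = 412.02 W/m².

412 W/m²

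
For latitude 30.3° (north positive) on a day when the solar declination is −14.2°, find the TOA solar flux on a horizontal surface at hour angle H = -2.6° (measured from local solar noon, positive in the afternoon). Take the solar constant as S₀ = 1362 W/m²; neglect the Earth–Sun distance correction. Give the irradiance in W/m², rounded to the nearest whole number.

970 W/m²

cos θ_z = sin φ sin δ + cos φ cos δ cos H = (0.5045)(-0.2453) + (0.8634)(0.9694)(0.9990) = 0.7124.
Top-of-atmosphere irradiance = S₀ cos θ_z = 1362 × 0.7124 = 970.29 W/m².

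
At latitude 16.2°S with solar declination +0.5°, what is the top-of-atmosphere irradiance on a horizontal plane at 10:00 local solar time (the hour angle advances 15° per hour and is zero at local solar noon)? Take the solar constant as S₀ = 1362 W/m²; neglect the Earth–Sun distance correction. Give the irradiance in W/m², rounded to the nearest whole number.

1129 W/m²

Hour angle H = 15° × (10 − 12) = -30.00°.
cos θ_z = sin φ sin δ + cos φ cos δ cos H = (-0.2790)(0.0087) + (0.9603)(1.0000)(0.8660) = 0.8292.
Top-of-atmosphere irradiance = S₀ cos θ_z = 1362 × 0.8292 = 1129.37 W/m².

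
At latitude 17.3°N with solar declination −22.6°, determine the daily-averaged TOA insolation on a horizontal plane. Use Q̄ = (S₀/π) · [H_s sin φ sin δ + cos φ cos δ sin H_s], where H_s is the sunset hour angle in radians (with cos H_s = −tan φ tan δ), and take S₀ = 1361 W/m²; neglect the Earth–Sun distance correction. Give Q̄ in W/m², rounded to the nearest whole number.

307 W/m²

−tan φ tan δ = −(0.3115)(-0.4163) = 0.1297; H_s = arccos(0.1297) = 82.55°. In radians, H_s = 1.4408.
H_s sin φ sin δ = 1.4408 × 0.2974 × -0.3843 = -0.1647.
cos φ cos δ sin H_s = 0.9548 × 0.9232 × 0.9916 = 0.8741.
Q̄ = (1361/π) × (-0.1647 + 0.8741) = 433.22 × 0.7094 = 307.33 W/m².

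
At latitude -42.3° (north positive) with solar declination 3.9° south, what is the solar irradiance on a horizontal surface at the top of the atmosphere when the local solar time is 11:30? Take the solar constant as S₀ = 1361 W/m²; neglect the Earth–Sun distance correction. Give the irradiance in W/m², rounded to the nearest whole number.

Hour angle H = 15° × (11.5 − 12) = -7.50°.
With φ = -42.3°, δ = -3.9°, H = -7.50°: sin φ sin δ = 0.0458, cos φ cos δ cos H = 0.7316, so cos θ_z = 0.7774.
Top-of-atmosphere irradiance = S₀ cos θ_z = 1361 × 0.7774 = 1058.04 W/m².

1058 W/m²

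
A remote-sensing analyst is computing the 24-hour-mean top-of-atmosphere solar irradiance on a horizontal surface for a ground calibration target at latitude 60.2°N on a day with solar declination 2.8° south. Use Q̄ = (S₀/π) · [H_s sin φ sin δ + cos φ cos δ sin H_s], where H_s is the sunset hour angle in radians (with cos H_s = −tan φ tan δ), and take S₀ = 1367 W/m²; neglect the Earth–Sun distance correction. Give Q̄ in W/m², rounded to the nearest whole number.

cos H_s = −tan(60.2°) · tan(-2.8°) = 0.0854, so H_s = arccos(0.0854) = 85.10°. In radians, H_s = 1.4853.
H_s sin φ sin δ = 1.4853 × 0.8678 × -0.0488 = -0.0629.
cos φ cos δ sin H_s = 0.4970 × 0.9988 × 0.9963 = 0.4946.
Q̄ = (1367/π) × (-0.0629 + 0.4946) = 435.13 × 0.4317 = 187.85 W/m².

188 W/m²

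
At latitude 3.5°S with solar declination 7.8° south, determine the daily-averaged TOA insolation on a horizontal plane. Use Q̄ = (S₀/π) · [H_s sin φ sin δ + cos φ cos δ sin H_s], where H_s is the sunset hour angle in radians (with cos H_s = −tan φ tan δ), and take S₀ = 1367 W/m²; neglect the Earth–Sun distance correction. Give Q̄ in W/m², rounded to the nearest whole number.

−tan φ tan δ = −(-0.0612)(-0.1370) = -0.0084; H_s = arccos(-0.0084) = 90.48°. In radians, H_s = 1.5792.
H_s sin φ sin δ = 1.5792 × -0.0610 × -0.1357 = 0.0131.
cos φ cos δ sin H_s = 0.9981 × 0.9907 × 1.0000 = 0.9888.
Q̄ = (1367/π) × (0.0131 + 0.9888) = 435.13 × 1.0019 = 435.96 W/m².

436 W/m²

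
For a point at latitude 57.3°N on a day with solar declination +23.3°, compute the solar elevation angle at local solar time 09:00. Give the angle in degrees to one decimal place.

43.1°

Hour angle H = 15° × (9 − 12) = -45.00°.
cos θ_z = sin(57.3°) sin(23.3°) + cos(57.3°) cos(23.3°) cos(-45.00°) = 0.3329 + 0.3509 = 0.6838.
θ_z = arccos(0.6838) = 46.86°, so the elevation is 90° − 46.86° = 43.14°.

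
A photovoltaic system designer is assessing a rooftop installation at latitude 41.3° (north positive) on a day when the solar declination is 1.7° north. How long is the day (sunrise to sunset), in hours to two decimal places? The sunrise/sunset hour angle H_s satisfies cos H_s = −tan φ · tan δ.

The sunset hour angle satisfies cos H_s = −tan φ tan δ = -0.0261, giving H_s = 91.50°.
Day length = 2 H_s / 15° h⁻¹ = 183.00° / 15 = 12.200 h.

12.20 hours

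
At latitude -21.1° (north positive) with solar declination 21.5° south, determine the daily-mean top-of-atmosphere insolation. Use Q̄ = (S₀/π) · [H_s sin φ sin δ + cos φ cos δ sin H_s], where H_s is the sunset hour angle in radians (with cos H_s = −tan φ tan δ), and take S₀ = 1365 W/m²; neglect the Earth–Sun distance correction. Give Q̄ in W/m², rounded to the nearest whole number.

472 W/m²

The sunset hour angle satisfies cos H_s = −tan φ tan δ = -0.1520, giving H_s = 98.74°. In radians, H_s = 1.7233.
H_s sin φ sin δ = 1.7233 × -0.3600 × -0.3665 = 0.2274.
cos φ cos δ sin H_s = 0.9330 × 0.9304 × 0.9884 = 0.8580.
Q̄ = (1365/π) × (0.2274 + 0.8580) = 434.49 × 1.0854 = 471.60 W/m².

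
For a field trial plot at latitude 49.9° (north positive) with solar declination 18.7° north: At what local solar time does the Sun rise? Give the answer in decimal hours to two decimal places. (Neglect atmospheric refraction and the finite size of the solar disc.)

cos H_s = −tan(49.9°) · tan(18.7°) = -0.4020, so H_s = arccos(-0.4020) = 113.70°.
Sunrise is at 12 − H_s/15 = 12 − 7.580 = 4.420 h local solar time.

4.42 h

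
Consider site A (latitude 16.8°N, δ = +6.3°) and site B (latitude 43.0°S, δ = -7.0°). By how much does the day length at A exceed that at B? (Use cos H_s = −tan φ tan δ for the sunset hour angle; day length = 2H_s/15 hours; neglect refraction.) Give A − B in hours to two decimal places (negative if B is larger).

-0.62 h

A: H_s = arccos(−tan 16.8° · tan 6.3°) = 91.91°, so 2H_s/15 = 12.2547 h.
B: H_s = arccos(−tan -43.0° · tan -7.0°) = 96.57°, so 2H_s/15 = 12.8760 h.
A − B = 12.2547 − 12.8760 = -0.6213 h.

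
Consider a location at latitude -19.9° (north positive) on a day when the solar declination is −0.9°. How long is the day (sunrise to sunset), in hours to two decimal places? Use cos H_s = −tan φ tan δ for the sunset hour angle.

The sunset hour angle satisfies cos H_s = −tan φ tan δ = -0.0057, giving H_s = 90.33°.
Day length = 2 H_s / 15° h⁻¹ = 180.66° / 15 = 12.044 h.

12.04 hours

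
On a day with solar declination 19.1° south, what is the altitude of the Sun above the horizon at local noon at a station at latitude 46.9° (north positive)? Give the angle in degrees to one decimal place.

At local solar noon the hour angle is zero, so the elevation is 90° − |φ − δ| = 90° − |46.9° − (-19.1°)| = 90° − 66.0° = 24.0°.

24.0°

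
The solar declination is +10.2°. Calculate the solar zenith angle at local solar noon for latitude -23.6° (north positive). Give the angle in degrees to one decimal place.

At local solar noon the hour angle is zero, so the zenith angle is |φ − δ| = |-23.6° − (10.2°)| = 33.8°.

33.8°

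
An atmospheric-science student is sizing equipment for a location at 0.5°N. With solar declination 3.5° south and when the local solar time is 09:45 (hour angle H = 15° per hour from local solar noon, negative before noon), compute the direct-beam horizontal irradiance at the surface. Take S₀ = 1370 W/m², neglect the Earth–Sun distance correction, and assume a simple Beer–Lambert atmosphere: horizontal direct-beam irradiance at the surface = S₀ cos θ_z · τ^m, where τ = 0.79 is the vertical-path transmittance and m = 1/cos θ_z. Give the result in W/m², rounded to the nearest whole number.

Hour angle H = 15° × (9.75 − 12) = -33.75°.
cos θ_z = sin(0.5°) sin(-3.5°) + cos(0.5°) cos(-3.5°) cos(-33.75°) = -0.0005 + 0.8299 = 0.8294.
Air mass m = 1/cos θ_z = 1/0.8294 = 1.206; τ^m = 0.79^1.206 = 0.7526.
Surface direct beam = 1370 × 0.8294 × 0.7526 = 855.16 W/m².

855 W/m²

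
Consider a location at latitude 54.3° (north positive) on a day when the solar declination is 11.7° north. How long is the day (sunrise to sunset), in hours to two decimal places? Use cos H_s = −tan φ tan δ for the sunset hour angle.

cos H_s = −tan(54.3°) · tan(11.7°) = -0.2882, so H_s = arccos(-0.2882) = 106.75°.
Day length = 2 H_s / 15° h⁻¹ = 213.50° / 15 = 14.233 h.

14.23 hours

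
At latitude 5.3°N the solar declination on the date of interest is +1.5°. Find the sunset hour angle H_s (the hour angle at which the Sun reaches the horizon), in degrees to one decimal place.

cos H_s = −tan(5.3°) · tan(1.5°) = -0.0024, so H_s = arccos(-0.0024) = 90.14°.

90.1°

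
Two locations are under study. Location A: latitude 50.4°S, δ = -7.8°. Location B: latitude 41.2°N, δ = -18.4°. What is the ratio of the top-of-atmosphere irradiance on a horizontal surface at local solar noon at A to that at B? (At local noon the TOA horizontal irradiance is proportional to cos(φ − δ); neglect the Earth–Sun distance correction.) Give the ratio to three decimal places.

A: cos θ_z = cos(-50.4° − (-7.8°)) = 0.7361.
B: cos θ_z = cos(41.2° − (-18.4°)) = 0.5060.
Ratio A/B = 0.7361 / 0.5060 = 1.4547.

1.455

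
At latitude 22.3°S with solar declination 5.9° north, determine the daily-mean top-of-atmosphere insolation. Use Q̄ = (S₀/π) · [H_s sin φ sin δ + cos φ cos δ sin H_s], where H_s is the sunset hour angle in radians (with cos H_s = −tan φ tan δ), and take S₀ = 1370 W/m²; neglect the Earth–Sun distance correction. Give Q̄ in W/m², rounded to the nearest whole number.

cos H_s = −tan(-22.3°) · tan(5.9°) = 0.0424, so H_s = arccos(0.0424) = 87.57°. In radians, H_s = 1.5284.
H_s sin φ sin δ = 1.5284 × -0.3795 × 0.1028 = -0.0596.
cos φ cos δ sin H_s = 0.9252 × 0.9947 × 0.9991 = 0.9195.
Q̄ = (1370/π) × (-0.0596 + 0.9195) = 436.08 × 0.8599 = 374.99 W/m².

375 W/m²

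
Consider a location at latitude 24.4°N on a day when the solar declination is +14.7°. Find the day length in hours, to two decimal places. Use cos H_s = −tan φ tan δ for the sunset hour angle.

12.91 hours

−tan φ tan δ = −(0.4536)(0.2623) = -0.1190; H_s = arccos(-0.1190) = 96.83°.
Day length = 2 H_s / 15° h⁻¹ = 193.66° / 15 = 12.911 h.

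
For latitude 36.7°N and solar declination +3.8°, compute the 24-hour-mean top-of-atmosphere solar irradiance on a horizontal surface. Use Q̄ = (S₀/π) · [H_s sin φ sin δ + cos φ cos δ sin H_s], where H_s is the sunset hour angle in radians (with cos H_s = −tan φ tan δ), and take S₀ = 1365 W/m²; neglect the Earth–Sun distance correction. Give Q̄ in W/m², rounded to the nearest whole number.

cos H_s = −tan(36.7°) · tan(3.8°) = -0.0495, so H_s = arccos(-0.0495) = 92.84°. In radians, H_s = 1.6204.
H_s sin φ sin δ = 1.6204 × 0.5976 × 0.0663 = 0.0642.
cos φ cos δ sin H_s = 0.8018 × 0.9978 × 0.9988 = 0.7991.
Q̄ = (1365/π) × (0.0642 + 0.7991) = 434.49 × 0.8633 = 375.10 W/m².

375 W/m²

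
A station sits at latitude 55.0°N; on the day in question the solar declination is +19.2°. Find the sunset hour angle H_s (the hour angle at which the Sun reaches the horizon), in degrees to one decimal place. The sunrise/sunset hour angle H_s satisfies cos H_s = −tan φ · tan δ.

119.8°

The sunset hour angle satisfies cos H_s = −tan φ tan δ = -0.4973, giving H_s = 119.82°.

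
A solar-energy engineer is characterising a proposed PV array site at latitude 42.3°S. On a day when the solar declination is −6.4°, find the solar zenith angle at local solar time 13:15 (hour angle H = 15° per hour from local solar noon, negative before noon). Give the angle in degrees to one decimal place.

Hour angle H = 15° × (13.25 − 12) = 18.75°.
With φ = -42.3°, δ = -6.4°, H = 18.75°: sin φ sin δ = 0.0750, cos φ cos δ cos H = 0.6960, so cos θ_z = 0.7710.
θ_z = arccos(0.7710) = 39.56°.

39.6°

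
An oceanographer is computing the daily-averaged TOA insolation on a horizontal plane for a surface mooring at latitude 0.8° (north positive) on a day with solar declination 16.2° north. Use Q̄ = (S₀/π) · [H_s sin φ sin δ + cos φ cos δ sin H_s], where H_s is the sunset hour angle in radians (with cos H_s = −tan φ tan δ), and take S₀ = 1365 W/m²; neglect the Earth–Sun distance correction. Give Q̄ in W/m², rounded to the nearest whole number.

The sunset hour angle satisfies cos H_s = −tan φ tan δ = -0.0041, giving H_s = 90.23°. In radians, H_s = 1.5748.
H_s sin φ sin δ = 1.5748 × 0.0140 × 0.2790 = 0.0062.
cos φ cos δ sin H_s = 0.9999 × 0.9603 × 1.0000 = 0.9602.
Q̄ = (1365/π) × (0.0062 + 0.9602) = 434.49 × 0.9664 = 419.89 W/m².

420 W/m²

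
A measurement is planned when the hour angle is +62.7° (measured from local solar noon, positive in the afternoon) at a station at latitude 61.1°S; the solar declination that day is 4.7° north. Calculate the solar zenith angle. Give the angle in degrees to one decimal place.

81.4°

With φ = -61.1°, δ = 4.7°, H = 62.70°: sin φ sin δ = -0.0717, cos φ cos δ cos H = 0.2209, so cos θ_z = 0.1492.
θ_z = arccos(0.1492) = 81.42°.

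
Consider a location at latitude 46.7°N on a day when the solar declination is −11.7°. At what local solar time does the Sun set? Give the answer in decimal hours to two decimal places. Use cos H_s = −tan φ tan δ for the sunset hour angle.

17.15 h

The sunset hour angle satisfies cos H_s = −tan φ tan δ = 0.2198, giving H_s = 77.30°.
Sunset is at 12 + H_s/15 = 12 + 5.153 = 17.153 h local solar time.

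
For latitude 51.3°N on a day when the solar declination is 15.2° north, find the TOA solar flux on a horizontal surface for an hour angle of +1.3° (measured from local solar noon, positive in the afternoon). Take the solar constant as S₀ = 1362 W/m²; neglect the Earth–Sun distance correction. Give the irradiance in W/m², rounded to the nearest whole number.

cos θ_z = sin(51.3°) sin(15.2°) + cos(51.3°) cos(15.2°) cos(1.30°) = 0.2046 + 0.6032 = 0.8078.
Top-of-atmosphere irradiance = S₀ cos θ_z = 1362 × 0.8078 = 1100.22 W/m².

1100 W/m²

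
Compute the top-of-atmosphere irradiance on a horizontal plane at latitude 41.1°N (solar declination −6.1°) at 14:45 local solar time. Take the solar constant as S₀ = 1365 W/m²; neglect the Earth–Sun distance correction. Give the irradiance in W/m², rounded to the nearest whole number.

Hour angle H = 15° × (14.75 − 12) = 41.25°.
With φ = 41.1°, δ = -6.1°, H = 41.25°: sin φ sin δ = -0.0699, cos φ cos δ cos H = 0.5634, so cos θ_z = 0.4935.
Top-of-atmosphere irradiance = S₀ cos θ_z = 1365 × 0.4935 = 673.63 W/m².

674 W/m²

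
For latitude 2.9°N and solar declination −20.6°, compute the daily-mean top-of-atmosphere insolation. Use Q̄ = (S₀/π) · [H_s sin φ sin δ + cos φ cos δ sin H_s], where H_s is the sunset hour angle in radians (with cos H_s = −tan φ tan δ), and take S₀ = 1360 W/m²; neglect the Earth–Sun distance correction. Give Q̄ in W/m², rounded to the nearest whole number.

−tan φ tan δ = −(0.0507)(-0.3759) = 0.0191; H_s = arccos(0.0191) = 88.91°. In radians, H_s = 1.5518.
H_s sin φ sin δ = 1.5518 × 0.0506 × -0.3518 = -0.0276.
cos φ cos δ sin H_s = 0.9987 × 0.9361 × 0.9998 = 0.9347.
Q̄ = (1360/π) × (-0.0276 + 0.9347) = 432.90 × 0.9071 = 392.68 W/m².

393 W/m²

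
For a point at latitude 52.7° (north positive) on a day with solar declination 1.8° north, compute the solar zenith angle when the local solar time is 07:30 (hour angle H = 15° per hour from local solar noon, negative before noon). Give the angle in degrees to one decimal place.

75.1°

Hour angle H = 15° × (7.5 − 12) = -67.50°.
cos θ_z = sin φ sin δ + cos φ cos δ cos H = (0.7955)(0.0314) + (0.6060)(0.9995)(0.3827) = 0.2568.
θ_z = arccos(0.2568) = 75.12°.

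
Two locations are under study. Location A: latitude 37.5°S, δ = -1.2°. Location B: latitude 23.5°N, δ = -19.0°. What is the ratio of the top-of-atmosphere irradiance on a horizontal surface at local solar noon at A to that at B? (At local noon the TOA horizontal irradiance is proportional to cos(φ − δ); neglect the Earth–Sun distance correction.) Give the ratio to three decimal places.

A: cos θ_z = cos(-37.5° − (-1.2°)) = 0.8059.
B: cos θ_z = cos(23.5° − (-19.0°)) = 0.7373.
Ratio A/B = 0.8059 / 0.7373 = 1.0930.

1.093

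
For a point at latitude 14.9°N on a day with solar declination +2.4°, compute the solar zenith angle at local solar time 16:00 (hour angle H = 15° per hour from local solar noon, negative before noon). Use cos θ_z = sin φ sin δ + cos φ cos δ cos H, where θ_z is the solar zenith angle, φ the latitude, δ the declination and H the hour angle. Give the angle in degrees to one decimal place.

Hour angle H = 15° × (16 − 12) = 60.00°.
cos θ_z = sin(14.9°) sin(2.4°) + cos(14.9°) cos(2.4°) cos(60.00°) = 0.0108 + 0.4828 = 0.4936.
θ_z = arccos(0.4936) = 60.42°.

60.4°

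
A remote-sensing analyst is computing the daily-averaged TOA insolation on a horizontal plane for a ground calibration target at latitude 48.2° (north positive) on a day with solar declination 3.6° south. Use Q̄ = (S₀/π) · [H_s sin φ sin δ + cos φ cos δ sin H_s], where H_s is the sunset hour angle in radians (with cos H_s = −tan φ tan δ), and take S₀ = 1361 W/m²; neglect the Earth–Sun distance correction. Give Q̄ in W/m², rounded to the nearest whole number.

The sunset hour angle satisfies cos H_s = −tan φ tan δ = 0.0704, giving H_s = 85.96°. In radians, H_s = 1.5003.
H_s sin φ sin δ = 1.5003 × 0.7455 × -0.0628 = -0.0702.
cos φ cos δ sin H_s = 0.6665 × 0.9980 × 0.9975 = 0.6635.
Q̄ = (1361/π) × (-0.0702 + 0.6635) = 433.22 × 0.5933 = 257.03 W/m².

257 W/m²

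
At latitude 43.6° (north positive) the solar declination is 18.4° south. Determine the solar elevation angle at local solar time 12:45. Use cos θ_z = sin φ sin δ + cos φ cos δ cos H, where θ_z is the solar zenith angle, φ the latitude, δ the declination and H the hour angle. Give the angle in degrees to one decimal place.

27.1°

Hour angle H = 15° × (12.75 − 12) = 11.25°.
cos θ_z = sin(43.6°) sin(-18.4°) + cos(43.6°) cos(-18.4°) cos(11.25°) = -0.2177 + 0.6739 = 0.4562.
θ_z = arccos(0.4562) = 62.86°, so the elevation is 90° − 62.86° = 27.14°.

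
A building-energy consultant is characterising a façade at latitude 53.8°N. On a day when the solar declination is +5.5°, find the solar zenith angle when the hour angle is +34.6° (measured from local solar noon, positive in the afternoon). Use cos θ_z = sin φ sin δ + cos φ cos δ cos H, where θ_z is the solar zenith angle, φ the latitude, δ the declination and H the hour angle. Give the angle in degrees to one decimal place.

With φ = 53.8°, δ = 5.5°, H = 34.60°: sin φ sin δ = 0.0773, cos φ cos δ cos H = 0.4839, so cos θ_z = 0.5612.
θ_z = arccos(0.5612) = 55.86°.

55.9°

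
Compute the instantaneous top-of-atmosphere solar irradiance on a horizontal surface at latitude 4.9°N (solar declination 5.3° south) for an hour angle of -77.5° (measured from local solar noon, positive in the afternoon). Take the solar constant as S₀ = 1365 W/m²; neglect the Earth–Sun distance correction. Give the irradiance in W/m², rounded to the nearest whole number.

282 W/m²

With φ = 4.9°, δ = -5.3°, H = -77.50°: sin φ sin δ = -0.0079, cos φ cos δ cos H = 0.2147, so cos θ_z = 0.2068.
Top-of-atmosphere irradiance = S₀ cos θ_z = 1365 × 0.2068 = 282.28 W/m².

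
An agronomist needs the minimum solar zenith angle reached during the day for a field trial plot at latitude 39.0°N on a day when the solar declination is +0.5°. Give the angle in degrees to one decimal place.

38.5°

At local solar noon the hour angle is zero, so the zenith angle is |φ − δ| = |39.0° − (0.5°)| = 38.5°.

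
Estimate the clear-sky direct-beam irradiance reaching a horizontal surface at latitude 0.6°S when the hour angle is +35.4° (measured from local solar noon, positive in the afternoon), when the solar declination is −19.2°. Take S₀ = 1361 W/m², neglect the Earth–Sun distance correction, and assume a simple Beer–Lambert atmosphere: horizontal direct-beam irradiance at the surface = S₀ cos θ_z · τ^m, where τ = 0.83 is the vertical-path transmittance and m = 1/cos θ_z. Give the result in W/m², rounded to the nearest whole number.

cos θ_z = sin(-0.6°) sin(-19.2°) + cos(-0.6°) cos(-19.2°) cos(35.40°) = 0.0034 + 0.7697 = 0.7731.
Air mass m = 1/cos θ_z = 1/0.7731 = 1.293; τ^m = 0.83^1.293 = 0.7859.
Surface direct beam = 1361 × 0.7731 × 0.7859 = 826.92 W/m².

827 W/m²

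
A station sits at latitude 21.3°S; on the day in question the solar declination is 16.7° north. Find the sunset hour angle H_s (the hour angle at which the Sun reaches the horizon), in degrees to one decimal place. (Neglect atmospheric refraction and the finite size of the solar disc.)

cos H_s = −tan(-21.3°) · tan(16.7°) = 0.1170, so H_s = arccos(0.1170) = 83.28°.

83.3°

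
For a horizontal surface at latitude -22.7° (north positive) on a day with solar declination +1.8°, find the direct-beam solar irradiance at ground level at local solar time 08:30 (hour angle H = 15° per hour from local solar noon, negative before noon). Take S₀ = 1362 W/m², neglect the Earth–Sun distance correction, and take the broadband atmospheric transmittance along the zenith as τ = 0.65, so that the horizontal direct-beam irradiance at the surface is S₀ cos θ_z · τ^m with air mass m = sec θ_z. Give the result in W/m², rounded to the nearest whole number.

341 W/m²

Hour angle H = 15° × (8.5 − 12) = -52.50°.
cos θ_z = sin(-22.7°) sin(1.8°) + cos(-22.7°) cos(1.8°) cos(-52.50°) = -0.0121 + 0.5613 = 0.5492.
Air mass m = 1/cos θ_z = 1/0.5492 = 1.821; τ^m = 0.65^1.821 = 0.4564.
Surface direct beam = 1362 × 0.5492 × 0.4564 = 341.39 W/m².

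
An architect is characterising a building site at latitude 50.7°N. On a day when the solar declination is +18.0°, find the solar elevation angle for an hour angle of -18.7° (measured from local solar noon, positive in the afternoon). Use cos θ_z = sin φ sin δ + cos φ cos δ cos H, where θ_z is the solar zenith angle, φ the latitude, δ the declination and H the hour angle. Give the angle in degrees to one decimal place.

With φ = 50.7°, δ = 18.0°, H = -18.70°: sin φ sin δ = 0.2391, cos φ cos δ cos H = 0.5706, so cos θ_z = 0.8097.
θ_z = arccos(0.8097) = 35.93°, so the elevation is 90° − 35.93° = 54.07°.

54.1°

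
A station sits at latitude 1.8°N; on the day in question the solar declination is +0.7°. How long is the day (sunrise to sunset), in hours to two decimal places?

−tan φ tan δ = −(0.0314)(0.0122) = -0.0004; H_s = arccos(-0.0004) = 90.02°.
Day length = 2 H_s / 15° h⁻¹ = 180.04° / 15 = 12.003 h.

12.00 hours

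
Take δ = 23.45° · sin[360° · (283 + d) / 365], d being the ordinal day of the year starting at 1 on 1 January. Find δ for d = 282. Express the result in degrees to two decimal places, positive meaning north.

360 × (283 + 282) / 365 = 557.260°; sin(557.260°) = -0.2967.
δ = 23.45 × -0.2967 = -6.958° ≈ -6.96°.

-6.96°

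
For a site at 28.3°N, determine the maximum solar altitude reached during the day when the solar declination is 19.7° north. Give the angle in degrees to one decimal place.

At local solar noon the hour angle is zero, so the elevation is 90° − |φ − δ| = 90° − |28.3° − (19.7°)| = 90° − 8.6° = 81.4°.

81.4°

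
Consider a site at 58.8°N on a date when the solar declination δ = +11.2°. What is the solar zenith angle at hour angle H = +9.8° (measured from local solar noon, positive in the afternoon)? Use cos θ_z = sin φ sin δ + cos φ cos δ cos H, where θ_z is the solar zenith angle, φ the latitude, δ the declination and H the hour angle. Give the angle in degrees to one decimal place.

With φ = 58.8°, δ = 11.2°, H = 9.80°: sin φ sin δ = 0.1661, cos φ cos δ cos H = 0.5007, so cos θ_z = 0.6668.
θ_z = arccos(0.6668) = 48.18°.

48.2°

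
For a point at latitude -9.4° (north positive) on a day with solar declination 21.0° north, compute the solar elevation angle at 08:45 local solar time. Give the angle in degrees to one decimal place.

33.3°

Hour angle H = 15° × (8.75 − 12) = -48.75°.
cos θ_z = sin φ sin δ + cos φ cos δ cos H = (-0.1633)(0.3584) + (0.9866)(0.9336)(0.6593) = 0.5487.
θ_z = arccos(0.5487) = 56.72°, so the elevation is 90° − 56.72° = 33.28°.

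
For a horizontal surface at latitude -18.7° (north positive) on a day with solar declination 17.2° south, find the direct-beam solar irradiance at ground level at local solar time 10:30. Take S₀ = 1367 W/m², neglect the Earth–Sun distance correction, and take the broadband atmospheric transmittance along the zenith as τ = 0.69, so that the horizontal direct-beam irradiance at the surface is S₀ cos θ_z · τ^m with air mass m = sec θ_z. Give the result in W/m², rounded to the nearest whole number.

854 W/m²

Hour angle H = 15° × (10.5 − 12) = -22.50°.
cos θ_z = sin φ sin δ + cos φ cos δ cos H = (-0.3206)(-0.2957) + (0.9472)(0.9553)(0.9239) = 0.9308.
Air mass m = 1/cos θ_z = 1/0.9308 = 1.074; τ^m = 0.69^1.074 = 0.6713.
Surface direct beam = 1367 × 0.9308 × 0.6713 = 854.16 W/m².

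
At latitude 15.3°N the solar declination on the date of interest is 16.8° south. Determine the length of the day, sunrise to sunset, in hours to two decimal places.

The sunset hour angle satisfies cos H_s = −tan φ tan δ = 0.0826, giving H_s = 85.26°.
Day length = 2 H_s / 15° h⁻¹ = 170.52° / 15 = 11.368 h.

11.37 hours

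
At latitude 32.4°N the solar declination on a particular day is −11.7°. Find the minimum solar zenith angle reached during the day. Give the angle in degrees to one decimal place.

44.1°

At local solar noon the hour angle is zero, so the zenith angle is |φ − δ| = |32.4° − (-11.7°)| = 44.1°.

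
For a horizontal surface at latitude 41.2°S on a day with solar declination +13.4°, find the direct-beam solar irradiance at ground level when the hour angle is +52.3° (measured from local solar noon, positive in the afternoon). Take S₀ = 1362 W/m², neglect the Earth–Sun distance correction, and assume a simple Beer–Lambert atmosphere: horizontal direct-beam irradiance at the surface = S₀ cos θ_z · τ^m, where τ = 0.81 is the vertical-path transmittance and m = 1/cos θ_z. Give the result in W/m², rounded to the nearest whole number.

cos θ_z = sin(-41.2°) sin(13.4°) + cos(-41.2°) cos(13.4°) cos(52.30°) = -0.1526 + 0.4476 = 0.2950.
Air mass m = 1/cos θ_z = 1/0.2950 = 3.390; τ^m = 0.81^3.390 = 0.4895.
Surface direct beam = 1362 × 0.2950 × 0.4895 = 196.68 W/m².

197 W/m²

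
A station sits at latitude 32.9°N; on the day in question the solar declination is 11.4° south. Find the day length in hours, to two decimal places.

11.00 hours

−tan φ tan δ = −(0.6469)(-0.2016) = 0.1304; H_s = arccos(0.1304) = 82.51°.
Day length = 2 H_s / 15° h⁻¹ = 165.02° / 15 = 11.001 h.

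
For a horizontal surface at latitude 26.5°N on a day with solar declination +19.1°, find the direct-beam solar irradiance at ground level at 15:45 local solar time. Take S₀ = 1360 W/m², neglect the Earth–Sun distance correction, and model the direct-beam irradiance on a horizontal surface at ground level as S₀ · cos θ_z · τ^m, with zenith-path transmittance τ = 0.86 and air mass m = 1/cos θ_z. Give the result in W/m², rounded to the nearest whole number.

Hour angle H = 15° × (15.75 − 12) = 56.25°.
With φ = 26.5°, δ = 19.1°, H = 56.25°: sin φ sin δ = 0.1460, cos φ cos δ cos H = 0.4698, so cos θ_z = 0.6158.
Air mass m = 1/cos θ_z = 1/0.6158 = 1.624; τ^m = 0.86^1.624 = 0.7828.
Surface direct beam = 1360 × 0.6158 × 0.7828 = 655.59 W/m².

656 W/m²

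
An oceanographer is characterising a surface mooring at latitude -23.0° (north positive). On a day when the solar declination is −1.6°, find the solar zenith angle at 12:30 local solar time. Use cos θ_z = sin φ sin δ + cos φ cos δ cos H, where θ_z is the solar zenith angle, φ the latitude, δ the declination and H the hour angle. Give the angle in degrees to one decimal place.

22.6°

Hour angle H = 15° × (12.5 − 12) = 7.50°.
With φ = -23.0°, δ = -1.6°, H = 7.50°: sin φ sin δ = 0.0109, cos φ cos δ cos H = 0.9123, so cos θ_z = 0.9232.
θ_z = arccos(0.9232) = 22.60°.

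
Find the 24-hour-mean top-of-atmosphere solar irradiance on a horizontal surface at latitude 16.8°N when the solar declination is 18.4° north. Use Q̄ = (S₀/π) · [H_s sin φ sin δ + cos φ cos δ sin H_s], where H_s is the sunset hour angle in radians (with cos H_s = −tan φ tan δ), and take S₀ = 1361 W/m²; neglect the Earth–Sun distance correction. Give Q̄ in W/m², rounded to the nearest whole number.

−tan φ tan δ = −(0.3019)(0.3327) = -0.1004; H_s = arccos(-0.1004) = 95.76°. In radians, H_s = 1.6713.
H_s sin φ sin δ = 1.6713 × 0.2890 × 0.3156 = 0.1524.
cos φ cos δ sin H_s = 0.9573 × 0.9489 × 0.9950 = 0.9038.
Q̄ = (1361/π) × (0.1524 + 0.9038) = 433.22 × 1.0562 = 457.57 W/m².

458 W/m²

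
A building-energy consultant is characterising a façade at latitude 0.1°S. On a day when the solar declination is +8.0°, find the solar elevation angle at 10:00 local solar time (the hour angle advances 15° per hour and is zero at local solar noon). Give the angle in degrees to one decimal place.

59.0°

Hour angle H = 15° × (10 − 12) = -30.00°.
cos θ_z = sin φ sin δ + cos φ cos δ cos H = (-0.0017)(0.1392) + (1.0000)(0.9903)(0.8660) = 0.8574.
θ_z = arccos(0.8574) = 30.97°, so the elevation is 90° − 30.97° = 59.03°.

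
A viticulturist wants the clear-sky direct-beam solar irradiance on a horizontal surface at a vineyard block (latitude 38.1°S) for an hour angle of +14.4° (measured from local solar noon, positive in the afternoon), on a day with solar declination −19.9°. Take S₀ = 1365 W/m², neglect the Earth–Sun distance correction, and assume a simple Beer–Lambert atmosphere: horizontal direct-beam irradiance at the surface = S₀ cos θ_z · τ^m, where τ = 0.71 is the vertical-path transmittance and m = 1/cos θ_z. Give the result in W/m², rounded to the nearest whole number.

874 W/m²

cos θ_z = sin(-38.1°) sin(-19.9°) + cos(-38.1°) cos(-19.9°) cos(14.40°) = 0.2100 + 0.7167 = 0.9267.
Air mass m = 1/cos θ_z = 1/0.9267 = 1.079; τ^m = 0.71^1.079 = 0.6910.
Surface direct beam = 1365 × 0.9267 × 0.6910 = 874.08 W/m².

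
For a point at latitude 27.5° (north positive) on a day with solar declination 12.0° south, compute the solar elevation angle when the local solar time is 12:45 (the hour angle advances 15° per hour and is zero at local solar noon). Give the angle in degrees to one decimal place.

Hour angle H = 15° × (12.75 − 12) = 11.25°.
With φ = 27.5°, δ = -12.0°, H = 11.25°: sin φ sin δ = -0.0960, cos φ cos δ cos H = 0.8510, so cos θ_z = 0.7550.
θ_z = arccos(0.7550) = 40.97°, so the elevation is 90° − 40.97° = 49.03°.

49.0°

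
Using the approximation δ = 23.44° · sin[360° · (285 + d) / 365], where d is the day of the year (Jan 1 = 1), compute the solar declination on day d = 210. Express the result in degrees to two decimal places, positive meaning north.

+18.42°

360 × (285 + 210) / 365 = 488.219°; sin(488.219°) = 0.7857.
δ = 23.44 × 0.7857 = 18.417° ≈ +18.42°.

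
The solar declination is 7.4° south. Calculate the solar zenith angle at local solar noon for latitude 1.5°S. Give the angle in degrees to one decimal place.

5.9°

At local solar noon the hour angle is zero, so the zenith angle is |φ − δ| = |-1.5° − (-7.4°)| = 5.9°.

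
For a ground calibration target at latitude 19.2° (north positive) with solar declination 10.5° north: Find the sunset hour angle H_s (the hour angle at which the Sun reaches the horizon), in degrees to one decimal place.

−tan φ tan δ = −(0.3482)(0.1853) = -0.0645; H_s = arccos(-0.0645) = 93.70°.

93.7°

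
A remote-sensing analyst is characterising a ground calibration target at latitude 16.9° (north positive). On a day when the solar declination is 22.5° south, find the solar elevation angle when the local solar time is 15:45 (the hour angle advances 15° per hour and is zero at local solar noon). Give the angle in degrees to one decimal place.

22.3°

Hour angle H = 15° × (15.75 − 12) = 56.25°.
With φ = 16.9°, δ = -22.5°, H = 56.25°: sin φ sin δ = -0.1112, cos φ cos δ cos H = 0.4911, so cos θ_z = 0.3799.
θ_z = arccos(0.3799) = 67.67°, so the elevation is 90° − 67.67° = 22.33°.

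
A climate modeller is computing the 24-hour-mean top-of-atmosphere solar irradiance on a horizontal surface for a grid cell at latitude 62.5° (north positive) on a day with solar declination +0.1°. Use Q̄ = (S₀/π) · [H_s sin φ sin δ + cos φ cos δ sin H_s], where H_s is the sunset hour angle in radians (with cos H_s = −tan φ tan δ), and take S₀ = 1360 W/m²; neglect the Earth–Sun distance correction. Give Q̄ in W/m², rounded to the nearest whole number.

cos H_s = −tan(62.5°) · tan(0.1°) = -0.0034, so H_s = arccos(-0.0034) = 90.19°. In radians, H_s = 1.5741.
H_s sin φ sin δ = 1.5741 × 0.8870 × 0.0017 = 0.0024.
cos φ cos δ sin H_s = 0.4617 × 1.0000 × 1.0000 = 0.4617.
Q̄ = (1360/π) × (0.0024 + 0.4617) = 432.90 × 0.4641 = 200.91 W/m².

201 W/m²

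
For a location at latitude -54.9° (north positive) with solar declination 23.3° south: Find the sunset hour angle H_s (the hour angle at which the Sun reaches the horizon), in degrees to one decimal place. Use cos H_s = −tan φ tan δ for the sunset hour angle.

−tan φ tan δ = −(-1.4229)(-0.4307) = -0.6128; H_s = arccos(-0.6128) = 127.79°.

127.8°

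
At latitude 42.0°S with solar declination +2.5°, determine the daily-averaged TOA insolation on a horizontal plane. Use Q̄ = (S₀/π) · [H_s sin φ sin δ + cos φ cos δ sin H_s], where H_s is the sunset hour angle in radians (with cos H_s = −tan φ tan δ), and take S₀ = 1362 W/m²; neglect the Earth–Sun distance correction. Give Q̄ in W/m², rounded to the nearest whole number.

302 W/m²

The sunset hour angle satisfies cos H_s = −tan φ tan δ = 0.0393, giving H_s = 87.75°. In radians, H_s = 1.5315.
H_s sin φ sin δ = 1.5315 × -0.6691 × 0.0436 = -0.0447.
cos φ cos δ sin H_s = 0.7431 × 0.9990 × 0.9992 = 0.7418.
Q̄ = (1362/π) × (-0.0447 + 0.7418) = 433.54 × 0.6971 = 302.22 W/m².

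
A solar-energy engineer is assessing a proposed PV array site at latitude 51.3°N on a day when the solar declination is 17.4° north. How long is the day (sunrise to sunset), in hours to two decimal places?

15.07 hours

The sunset hour angle satisfies cos H_s = −tan φ tan δ = -0.3912, giving H_s = 113.03°.
Day length = 2 H_s / 15° h⁻¹ = 226.06° / 15 = 15.071 h.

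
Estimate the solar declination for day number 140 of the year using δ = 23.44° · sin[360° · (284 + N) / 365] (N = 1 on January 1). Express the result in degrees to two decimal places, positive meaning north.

360 × (284 + 140) / 365 = 418.192°; sin(418.192°) = 0.8498.
δ = 23.44 × 0.8498 = 19.919° ≈ +19.92°.

+19.92°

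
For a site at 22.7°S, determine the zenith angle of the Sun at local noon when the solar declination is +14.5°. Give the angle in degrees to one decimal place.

At local solar noon the hour angle is zero, so the zenith angle is |φ − δ| = |-22.7° − (14.5°)| = 37.2°.

37.2°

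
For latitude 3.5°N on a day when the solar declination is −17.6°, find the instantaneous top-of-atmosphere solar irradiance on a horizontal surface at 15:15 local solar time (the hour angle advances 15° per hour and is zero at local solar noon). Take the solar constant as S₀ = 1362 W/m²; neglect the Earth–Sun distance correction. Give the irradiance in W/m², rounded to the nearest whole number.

829 W/m²

Hour angle H = 15° × (15.25 − 12) = 48.75°.
cos θ_z = sin(3.5°) sin(-17.6°) + cos(3.5°) cos(-17.6°) cos(48.75°) = -0.0185 + 0.6273 = 0.6088.
Top-of-atmosphere irradiance = S₀ cos θ_z = 1362 × 0.6088 = 829.19 W/m².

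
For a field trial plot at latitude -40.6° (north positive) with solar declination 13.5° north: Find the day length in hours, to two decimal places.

10.42 hours

The sunset hour angle satisfies cos H_s = −tan φ tan δ = 0.2058, giving H_s = 78.12°.
Day length = 2 H_s / 15° h⁻¹ = 156.24° / 15 = 10.416 h.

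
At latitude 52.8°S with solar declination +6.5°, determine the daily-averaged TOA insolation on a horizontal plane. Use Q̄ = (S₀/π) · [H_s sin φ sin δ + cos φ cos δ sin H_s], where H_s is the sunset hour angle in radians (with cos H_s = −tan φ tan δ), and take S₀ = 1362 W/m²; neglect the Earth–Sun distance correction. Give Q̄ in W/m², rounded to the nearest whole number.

202 W/m²

The sunset hour angle satisfies cos H_s = −tan φ tan δ = 0.1501, giving H_s = 81.37°. In radians, H_s = 1.4202.
H_s sin φ sin δ = 1.4202 × -0.7965 × 0.1132 = -0.1281.
cos φ cos δ sin H_s = 0.6046 × 0.9936 × 0.9887 = 0.5939.
Q̄ = (1362/π) × (-0.1281 + 0.5939) = 433.54 × 0.4658 = 201.94 W/m².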